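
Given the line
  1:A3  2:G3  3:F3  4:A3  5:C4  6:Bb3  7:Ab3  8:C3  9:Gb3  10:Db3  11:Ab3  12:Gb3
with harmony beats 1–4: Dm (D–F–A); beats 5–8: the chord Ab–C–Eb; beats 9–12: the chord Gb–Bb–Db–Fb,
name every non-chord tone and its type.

G3 (beat 2) — passing tone; Bb3 (beat 6) — passing tone; Ab3 (beat 11) — appoggiatura.

The harmony at that moment is D minor triad (D, F, A); G3 is not a chord tone.
It is approached by step down from A3 and left by step down to F3.
Step in, step out in the same direction — a passing tone.
The harmony at that moment is Ab major triad (Ab, C, Eb); Bb3 is not a chord tone.
It is approached by step down from C4 and left by step down to Ab3.
Step in, step out in the same direction — a passing tone.
The harmony at that moment is Gb dominant seventh chord (Gb, Bb, Db, Fb); Ab3 is not a chord tone.
It is approached by leap up from Db3 and left by step down to Gb3.
Leap in, step out — an appoggiatura.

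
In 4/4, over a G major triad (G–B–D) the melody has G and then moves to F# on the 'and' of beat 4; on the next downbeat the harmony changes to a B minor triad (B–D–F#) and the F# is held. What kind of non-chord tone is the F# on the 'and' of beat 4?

The harmony at that moment is G major triad (G, B, D); F# is not a chord tone.
It is approached by step down from G and then sustained as the same pitch into the next harmony.
Arriving early and becoming a chord tone when the harmony changes — an anticipation.

Anticipation.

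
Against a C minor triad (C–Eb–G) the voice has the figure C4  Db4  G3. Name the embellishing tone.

The harmony at that moment is C minor triad (C, Eb, G); Db4 is not a chord tone.
It is approached by step up from C4 and left by leap down to G3.
Step in, leap out — an escape tone.

Db4 is an escape tone.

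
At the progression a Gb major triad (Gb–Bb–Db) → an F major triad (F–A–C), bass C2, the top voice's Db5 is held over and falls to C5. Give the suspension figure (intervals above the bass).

9–8 suspension.

At the second chord the bass is C2. The suspended Db5 lies a ninth above the bass; after resolving down by step to C5, the interval above the bass becomes an octave.
Suspension figures are named by those two intervals: 9–8.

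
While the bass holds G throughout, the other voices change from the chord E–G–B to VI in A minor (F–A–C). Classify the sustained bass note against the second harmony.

Pedal tone (pedal point).

The harmony at that moment is F major triad (F, A, C); G is not a chord tone.
It is held over (the same pitch as the preceding G) and then sustained as the same pitch into the next harmony.
Sustained through a change of harmony — a pedal tone.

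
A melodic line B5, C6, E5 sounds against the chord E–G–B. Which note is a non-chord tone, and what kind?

The harmony at that moment is E minor triad (E, G, B); C6 is not a chord tone.
It is approached by step up from B5 and left by leap down to E5.
Step in, leap out — an escape tone.

C6 is an escape tone.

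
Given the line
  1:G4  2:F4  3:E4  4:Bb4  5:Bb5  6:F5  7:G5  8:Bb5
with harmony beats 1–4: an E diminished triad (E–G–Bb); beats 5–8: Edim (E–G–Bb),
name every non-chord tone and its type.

The harmony at that moment is E diminished triad (E, G, Bb); F4 is not a chord tone.
It is approached by step down from G4 and left by step down to E4.
Step in, step out in the same direction — a passing tone.
The harmony at that moment is E diminished triad (E, G, Bb); F5 is not a chord tone.
It is approached by leap down from Bb5 and left by step up to G5.
Leap in, step out — an appoggiatura.

F4 (beat 2) — passing tone; F5 (beat 6) — appoggiatura.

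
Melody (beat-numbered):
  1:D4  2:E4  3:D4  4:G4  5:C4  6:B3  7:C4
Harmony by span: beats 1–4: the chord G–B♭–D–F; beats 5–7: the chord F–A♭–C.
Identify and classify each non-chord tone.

E4 (beat 2) — neighbor tone; B3 (beat 6) — neighbor tone.

The harmony at that moment is G minor seventh chord (G, B♭, D, F); E4 is not a chord tone.
It is approached by step up from D4 and left by step down to D4.
Step away and step back to the same note — a neighbor tone (upper neighbor).
The harmony at that moment is F minor triad (F, A♭, C); B3 is not a chord tone.
It is approached by step down from C4 and left by step up to C4.
Step away and step back to the same note — a neighbor tone (lower neighbor).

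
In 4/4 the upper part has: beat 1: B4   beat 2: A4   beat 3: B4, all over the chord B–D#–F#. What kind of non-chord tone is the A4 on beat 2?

The harmony at that moment is B major triad (B, D#, F#); A4 is not a chord tone.
It is approached by step down from B4 and left by step up to B4.
Step away and step back to the same note — a neighbor tone (lower neighbor).

Lower neighbor tone.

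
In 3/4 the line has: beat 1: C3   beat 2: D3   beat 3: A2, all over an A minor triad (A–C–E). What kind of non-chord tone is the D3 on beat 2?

The harmony at that moment is A minor triad (A, C, E); D3 is not a chord tone.
It is approached by step up from C3 and left by leap down to A2.
Step in, leap out, on a weak beat — an escape tone.

Escape tone.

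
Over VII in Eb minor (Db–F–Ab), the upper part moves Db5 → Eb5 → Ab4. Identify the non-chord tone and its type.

Eb5 is an escape tone.

The harmony at that moment is Db major triad (Db, F, Ab); Eb5 is not a chord tone.
It is approached by step up from Db5 and left by leap down to Ab4.
Step in, leap out — an escape tone.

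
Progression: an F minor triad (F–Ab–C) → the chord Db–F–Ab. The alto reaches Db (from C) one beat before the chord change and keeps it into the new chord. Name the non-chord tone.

Db is an anticipation.

The harmony at that moment is F minor triad (F, Ab, C); Db is not a chord tone.
It is approached by step up from C and then sustained as the same pitch into the next harmony.
Arriving early and becoming a chord tone when the harmony changes — an anticipation.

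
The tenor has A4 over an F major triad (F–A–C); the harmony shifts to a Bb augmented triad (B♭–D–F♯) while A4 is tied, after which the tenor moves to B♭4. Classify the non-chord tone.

The harmony at that moment is B♭ augmented triad (B♭, D, F♯); A4 is not a chord tone.
It is held over (the same pitch as the preceding A4) and left by step up to B♭4.
Held over from the previous chord and resolving up by step — a retardation.

A4 is a retardation.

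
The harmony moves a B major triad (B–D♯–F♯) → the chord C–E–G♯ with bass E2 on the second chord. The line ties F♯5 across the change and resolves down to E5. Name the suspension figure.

9–8 suspension.

At the second chord the bass is E2. The suspended F♯5 lies a ninth above the bass; after resolving down by step to E5, the interval above the bass becomes an octave.
Suspension figures are named by those two intervals: 9–8.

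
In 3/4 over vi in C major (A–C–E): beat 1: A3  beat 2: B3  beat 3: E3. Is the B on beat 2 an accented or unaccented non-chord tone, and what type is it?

Unaccented escape tone.

The harmony at that moment is A minor triad (A, C, E); B3 is not a chord tone.
It is approached by step up from A3 and left by leap down to E3.
Step in, leap out — an escape tone.
It falls on a weak beat, so it is unaccented.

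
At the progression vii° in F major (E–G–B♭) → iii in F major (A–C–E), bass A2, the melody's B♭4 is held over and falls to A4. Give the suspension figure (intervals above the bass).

9–8 suspension.

At the second chord the bass is A2. The suspended B♭4 lies a ninth above the bass; after resolving down by step to A4, the interval above the bass becomes an octave.
Suspension figures are named by those two intervals: 9–8.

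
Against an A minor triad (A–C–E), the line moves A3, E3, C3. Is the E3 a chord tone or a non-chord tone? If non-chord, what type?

Chord tone (the fifth of A minor triad).

A minor triad contains A, C, E; E is the fifth, so it is a chord tone.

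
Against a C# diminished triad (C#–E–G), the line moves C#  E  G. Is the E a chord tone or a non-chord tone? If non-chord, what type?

C# diminished triad contains C#, E, G; E is the third, so it is a chord tone.

Chord tone (the third of C# diminished triad).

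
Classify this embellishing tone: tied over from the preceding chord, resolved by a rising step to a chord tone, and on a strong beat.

Retardation.

Approach: by preparation — the pitch is first a chord tone, then held (tied or repeated) while the harmony changes under it. Departure: up by step. Metric position: strong.
A prepared dissonance that resolves upward by step — a retardation. (The same figure resolving downward would be a suspension.)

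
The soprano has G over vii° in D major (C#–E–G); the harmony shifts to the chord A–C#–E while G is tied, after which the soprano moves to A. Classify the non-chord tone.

The harmony at that moment is A major triad (A, C#, E); G is not a chord tone.
It is held over (the same pitch as the preceding G) and left by step up to A.
Held over from the previous chord and resolving up by step — a retardation.

G is a retardation.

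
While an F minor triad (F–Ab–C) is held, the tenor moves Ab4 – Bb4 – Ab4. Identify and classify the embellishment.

The harmony at that moment is F minor triad (F, Ab, C); Bb4 is not a chord tone.
It is approached by step up from Ab4 and left by step down to Ab4.
Step away and step back to the same note — a neighbor tone (upper neighbor).

Bb4 is a neighbor tone.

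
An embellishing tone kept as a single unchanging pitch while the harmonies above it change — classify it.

Approach: none. Departure: none — a single pitch is sustained while the chords change around it, passing through harmonies that do not contain it.
No melodic motion at all; the dissonance is created entirely by the moving harmonies against the stationary note — a pedal tone (pedal point).

Pedal tone.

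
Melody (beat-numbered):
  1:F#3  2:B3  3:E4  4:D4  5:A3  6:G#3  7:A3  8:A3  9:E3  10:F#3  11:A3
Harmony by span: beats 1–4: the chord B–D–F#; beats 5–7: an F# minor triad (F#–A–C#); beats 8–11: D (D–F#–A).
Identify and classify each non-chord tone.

E4 (beat 3) — appoggiatura; G#3 (beat 6) — neighbor tone; E3 (beat 9) — appoggiatura.

The harmony at that moment is B minor triad (B, D, F#); E4 is not a chord tone.
It is approached by leap up from B3 and left by step down to D4.
Leap in, step out — an appoggiatura.
The harmony at that moment is F# minor triad (F#, A, C#); G#3 is not a chord tone.
It is approached by step down from A3 and left by step up to A3.
Step away and step back to the same note — a neighbor tone (lower neighbor).
The harmony at that moment is D major triad (D, F#, A); E3 is not a chord tone.
It is approached by leap down from A3 and left by step up to F#3.
Leap in, step out — an appoggiatura.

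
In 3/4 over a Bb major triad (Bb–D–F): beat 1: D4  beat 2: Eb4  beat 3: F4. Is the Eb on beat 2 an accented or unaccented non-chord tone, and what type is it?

The harmony at that moment is Bb major triad (Bb, D, F); Eb4 is not a chord tone.
It is approached by step up from D4 and left by step up to F4.
Step in, step out in the same direction — a passing tone.
It falls on a weak beat, so it is unaccented.

Unaccented passing tone.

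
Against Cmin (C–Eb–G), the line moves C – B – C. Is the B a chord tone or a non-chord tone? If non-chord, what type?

Non-chord tone — a neighbor tone.

The harmony at that moment is C minor triad (C, Eb, G); B is not a chord tone.
It is approached by step down from C and left by step up to C.
Step away and step back to the same note — a neighbor tone (lower neighbor).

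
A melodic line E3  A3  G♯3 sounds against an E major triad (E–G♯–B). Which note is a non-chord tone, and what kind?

A3 is an appoggiatura.

The harmony at that moment is E major triad (E, G♯, B); A3 is not a chord tone.
It is approached by leap up from E3 and left by step down to G♯3.
Leap in, step out — an appoggiatura.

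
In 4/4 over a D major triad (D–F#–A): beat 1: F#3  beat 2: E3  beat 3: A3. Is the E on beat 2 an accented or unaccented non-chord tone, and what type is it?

The harmony at that moment is D major triad (D, F#, A); E3 is not a chord tone.
It is approached by step down from F#3 and left by leap up to A3.
Step in, leap out — an escape tone.
It falls on a weak beat, so it is unaccented.

Unaccented escape tone.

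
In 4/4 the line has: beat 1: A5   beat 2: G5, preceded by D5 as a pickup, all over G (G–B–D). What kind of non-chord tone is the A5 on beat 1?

Appoggiatura.

The harmony at that moment is G major triad (G, B, D); A5 is not a chord tone.
It is approached by leap up from D5 and left by step down to G5.
Leap in, step out, metrically accented — an appoggiatura.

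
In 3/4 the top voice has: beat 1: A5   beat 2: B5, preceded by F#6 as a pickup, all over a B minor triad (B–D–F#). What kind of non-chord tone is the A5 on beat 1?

Appoggiatura.

The harmony at that moment is B minor triad (B, D, F#); A5 is not a chord tone.
It is approached by leap down from F#6 and left by step up to B5.
Leap in, step out, metrically accented — an appoggiatura.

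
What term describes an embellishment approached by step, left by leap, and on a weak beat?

Approach: by step. Departure: by leap. Metric position: weak.
Step in, leap out, from a weak position — an escape tone (échappée). (It is the mirror image of the appoggiatura, which leaps in and steps out on a strong beat.)

Escape tone.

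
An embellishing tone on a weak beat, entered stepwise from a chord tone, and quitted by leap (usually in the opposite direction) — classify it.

Approach: by step. Departure: by leap. Metric position: weak.
Step in, leap out, from a weak position — an escape tone (échappée). (It is the mirror image of the appoggiatura, which leaps in and steps out on a strong beat.)

Escape tone.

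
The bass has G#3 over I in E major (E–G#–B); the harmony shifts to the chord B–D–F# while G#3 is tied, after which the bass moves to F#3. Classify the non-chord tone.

G#3 is a suspension.

The harmony at that moment is B minor triad (B, D, F#); G#3 is not a chord tone.
It is held over (the same pitch as the preceding G#3) and left by step down to F#3.
Held over from the previous chord and resolving down by step — a suspension.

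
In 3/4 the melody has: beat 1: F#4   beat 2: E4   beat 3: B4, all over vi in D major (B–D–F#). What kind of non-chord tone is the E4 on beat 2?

Escape tone.

The harmony at that moment is B minor triad (B, D, F#); E4 is not a chord tone.
It is approached by step down from F#4 and left by leap up to B4.
Step in, leap out, on a weak beat — an escape tone.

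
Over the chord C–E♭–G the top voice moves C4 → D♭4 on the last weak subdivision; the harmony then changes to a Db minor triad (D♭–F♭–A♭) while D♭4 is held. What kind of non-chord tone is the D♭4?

D♭4 is an anticipation.

The harmony at that moment is C minor triad (C, E♭, G); D♭4 is not a chord tone.
It is approached by step up from C4 and then sustained as the same pitch into the next harmony.
Arriving early and becoming a chord tone when the harmony changes — an anticipation.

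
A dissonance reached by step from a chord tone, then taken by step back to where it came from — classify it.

Neighbor tone.

Approach: by step. Departure: by step in the opposite direction, back to the starting pitch.
Stepwise on both sides but reversing to return to the same chord tone — a neighbor tone. (Had it continued onward in the same direction it would be a passing tone instead.)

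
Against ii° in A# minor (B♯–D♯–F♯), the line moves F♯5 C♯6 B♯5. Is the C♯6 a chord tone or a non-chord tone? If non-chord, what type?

The harmony at that moment is B♯ diminished triad (B♯, D♯, F♯); C♯6 is not a chord tone.
It is approached by leap up from F♯5 and left by step down to B♯5.
Leap in, step out — an appoggiatura.

Non-chord tone — an appoggiatura.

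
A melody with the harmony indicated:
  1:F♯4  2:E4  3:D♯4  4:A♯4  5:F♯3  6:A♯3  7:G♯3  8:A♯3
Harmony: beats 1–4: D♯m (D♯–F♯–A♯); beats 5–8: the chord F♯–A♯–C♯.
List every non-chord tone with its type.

E4 (beat 2) — passing tone; G♯3 (beat 7) — neighbor tone.

The harmony at that moment is D♯ minor triad (D♯, F♯, A♯); E4 is not a chord tone.
It is approached by step down from F♯4 and left by step down to D♯4.
Step in, step out in the same direction — a passing tone.
The harmony at that moment is F♯ major triad (F♯, A♯, C♯); G♯3 is not a chord tone.
It is approached by step down from A♯3 and left by step up to A♯3.
Step away and step back to the same note — a neighbor tone (lower neighbor).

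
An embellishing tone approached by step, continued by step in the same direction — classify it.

Approach: by step. Departure: by step, continuing in the same direction.
Stepwise on both sides with no change of direction means the note fills in the space between two different chord tones — a passing tone. (Had it turned back to its starting note it would be a neighbor tone instead.)

Passing tone.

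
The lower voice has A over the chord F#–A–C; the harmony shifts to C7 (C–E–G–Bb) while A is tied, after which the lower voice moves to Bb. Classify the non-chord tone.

A is a retardation.

The harmony at that moment is C dominant seventh chord (C, E, G, Bb); A is not a chord tone.
It is held over (the same pitch as the preceding A) and left by step up to Bb.
Held over from the previous chord and resolving up by step — a retardation.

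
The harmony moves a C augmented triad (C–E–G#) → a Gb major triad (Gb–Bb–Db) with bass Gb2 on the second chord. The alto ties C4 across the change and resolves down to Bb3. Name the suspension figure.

4–3 suspension.

At the second chord the bass is Gb2. The suspended C4 lies a fourth above the bass; after resolving down by step to Bb3, the interval above the bass becomes a third.
Suspension figures are named by those two intervals: 4–3.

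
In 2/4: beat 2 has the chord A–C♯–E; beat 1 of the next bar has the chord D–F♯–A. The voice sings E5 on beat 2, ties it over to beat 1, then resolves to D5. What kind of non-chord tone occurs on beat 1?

Suspension.

The harmony at that moment is D major triad (D, F♯, A); E5 is not a chord tone.
It is held over (the same pitch as the preceding E5) and left by step down to D5.
Held over from the previous chord and resolving down by step — a suspension.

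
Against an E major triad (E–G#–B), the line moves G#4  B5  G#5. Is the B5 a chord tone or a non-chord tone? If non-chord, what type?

Chord tone (the fifth of E major triad).

E major triad contains E, G#, B; B is the fifth, so it is a chord tone.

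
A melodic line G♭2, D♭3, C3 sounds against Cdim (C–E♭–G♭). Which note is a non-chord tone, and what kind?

The harmony at that moment is C diminished triad (C, E♭, G♭); D♭3 is not a chord tone.
It is approached by leap up from G♭2 and left by step down to C3.
Leap in, step out — an appoggiatura.

D♭3 is an appoggiatura.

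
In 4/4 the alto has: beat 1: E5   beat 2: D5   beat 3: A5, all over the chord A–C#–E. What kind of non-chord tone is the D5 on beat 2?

The harmony at that moment is A major triad (A, C#, E); D5 is not a chord tone.
It is approached by step down from E5 and left by leap up to A5.
Step in, leap out, on a weak beat — an escape tone.

Escape tone.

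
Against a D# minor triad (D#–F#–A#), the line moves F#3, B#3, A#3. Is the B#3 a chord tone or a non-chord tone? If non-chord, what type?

The harmony at that moment is D# minor triad (D#, F#, A#); B#3 is not a chord tone.
It is approached by leap up from F#3 and left by step down to A#3.
Leap in, step out — an appoggiatura.

Non-chord tone — an appoggiatura.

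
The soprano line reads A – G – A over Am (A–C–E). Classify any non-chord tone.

G is a neighbor tone.

The harmony at that moment is A minor triad (A, C, E); G is not a chord tone.
It is approached by step down from A and left by step up to A.
Step away and step back to the same note — a neighbor tone (lower neighbor).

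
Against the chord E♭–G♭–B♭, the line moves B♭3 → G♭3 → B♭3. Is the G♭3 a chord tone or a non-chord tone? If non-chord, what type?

Chord tone (the third of Eb minor triad).

Eb minor triad contains E♭, G♭, B♭; G♭ is the third, so it is a chord tone.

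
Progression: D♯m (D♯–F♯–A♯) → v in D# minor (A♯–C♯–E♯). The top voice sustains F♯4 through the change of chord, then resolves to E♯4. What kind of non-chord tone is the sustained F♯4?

F♯4 is a suspension.

The harmony at that moment is A♯ minor triad (A♯, C♯, E♯); F♯4 is not a chord tone.
It is held over (the same pitch as the preceding F♯4) and left by step down to E♯4.
Held over from the previous chord and resolving down by step — a suspension.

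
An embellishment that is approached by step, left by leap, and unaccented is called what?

Approach: by step. Departure: by leap. Metric position: weak.
Step in, leap out, from a weak position — an escape tone (échappée). (It is the mirror image of the appoggiatura, which leaps in and steps out on a strong beat.)

Escape tone.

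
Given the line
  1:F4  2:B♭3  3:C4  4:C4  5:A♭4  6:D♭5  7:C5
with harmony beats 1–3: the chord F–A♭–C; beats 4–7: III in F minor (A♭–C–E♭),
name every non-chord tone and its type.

B♭3 (beat 2) — appoggiatura; D♭5 (beat 6) — appoggiatura.

The harmony at that moment is F minor triad (F, A♭, C); B♭3 is not a chord tone.
It is approached by leap down from F4 and left by step up to C4.
Leap in, step out — an appoggiatura.
The harmony at that moment is A♭ major triad (A♭, C, E♭); D♭5 is not a chord tone.
It is approached by leap up from A♭4 and left by step down to C5.
Leap in, step out — an appoggiatura.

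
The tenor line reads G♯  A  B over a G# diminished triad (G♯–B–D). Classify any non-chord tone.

The harmony at that moment is G♯ diminished triad (G♯, B, D); A is not a chord tone.
It is approached by step up from G♯ and left by step up to B.
Step in, step out in the same direction — a passing tone.

A is a passing tone.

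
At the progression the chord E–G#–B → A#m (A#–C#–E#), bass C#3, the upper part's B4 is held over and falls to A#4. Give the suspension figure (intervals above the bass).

7–6 suspension.

At the second chord the bass is C#3. The suspended B4 lies a seventh above the bass; after resolving down by step to A#4, the interval above the bass becomes a sixth.
Suspension figures are named by those two intervals: 7–6.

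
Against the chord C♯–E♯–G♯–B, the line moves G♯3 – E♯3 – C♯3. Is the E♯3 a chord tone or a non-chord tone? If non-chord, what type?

C# dominant seventh chord contains C♯, E♯, G♯, B; E♯ is the third, so it is a chord tone.

Chord tone (the third of C# dominant seventh chord).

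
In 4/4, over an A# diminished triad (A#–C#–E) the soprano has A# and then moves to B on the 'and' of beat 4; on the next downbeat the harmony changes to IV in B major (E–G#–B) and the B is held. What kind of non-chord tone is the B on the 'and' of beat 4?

Anticipation.

The harmony at that moment is A# diminished triad (A#, C#, E); B is not a chord tone.
It is approached by step up from A# and then sustained as the same pitch into the next harmony.
Arriving early and becoming a chord tone when the harmony changes — an anticipation.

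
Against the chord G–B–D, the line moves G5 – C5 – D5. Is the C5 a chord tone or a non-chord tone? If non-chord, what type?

Non-chord tone — an appoggiatura.

The harmony at that moment is G major triad (G, B, D); C5 is not a chord tone.
It is approached by leap down from G5 and left by step up to D5.
Leap in, step out — an appoggiatura.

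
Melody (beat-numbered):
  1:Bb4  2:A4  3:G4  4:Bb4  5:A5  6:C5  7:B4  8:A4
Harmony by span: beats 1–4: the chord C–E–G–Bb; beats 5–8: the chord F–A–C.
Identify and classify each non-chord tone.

A4 (beat 2) — passing tone; B4 (beat 7) — passing tone.

The harmony at that moment is C dominant seventh chord (C, E, G, Bb); A4 is not a chord tone.
It is approached by step down from Bb4 and left by step down to G4.
Step in, step out in the same direction — a passing tone.
The harmony at that moment is F major triad (F, A, C); B4 is not a chord tone.
It is approached by step down from C5 and left by step down to A4.
Step in, step out in the same direction — a passing tone.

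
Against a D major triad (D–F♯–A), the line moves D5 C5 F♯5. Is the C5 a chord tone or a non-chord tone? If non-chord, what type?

The harmony at that moment is D major triad (D, F♯, A); C5 is not a chord tone.
It is approached by step down from D5 and left by leap up to F♯5.
Step in, leap out — an escape tone.

Non-chord tone — an escape tone.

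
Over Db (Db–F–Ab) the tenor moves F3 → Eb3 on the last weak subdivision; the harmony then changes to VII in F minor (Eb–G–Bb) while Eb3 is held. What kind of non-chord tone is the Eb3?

Eb3 is an anticipation.

The harmony at that moment is Db major triad (Db, F, Ab); Eb3 is not a chord tone.
It is approached by step down from F3 and then sustained as the same pitch into the next harmony.
Arriving early and becoming a chord tone when the harmony changes — an anticipation.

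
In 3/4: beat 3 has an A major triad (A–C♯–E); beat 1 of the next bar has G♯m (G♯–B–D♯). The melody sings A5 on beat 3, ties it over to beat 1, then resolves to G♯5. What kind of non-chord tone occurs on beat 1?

Suspension.

The harmony at that moment is G♯ minor triad (G♯, B, D♯); A5 is not a chord tone.
It is held over (the same pitch as the preceding A5) and left by step down to G♯5.
Held over from the previous chord and resolving down by step — a suspension.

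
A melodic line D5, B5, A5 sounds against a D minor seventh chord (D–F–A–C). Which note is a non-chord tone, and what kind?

The harmony at that moment is D minor seventh chord (D, F, A, C); B5 is not a chord tone.
It is approached by leap up from D5 and left by step down to A5.
Leap in, step out — an appoggiatura.

B5 is an appoggiatura.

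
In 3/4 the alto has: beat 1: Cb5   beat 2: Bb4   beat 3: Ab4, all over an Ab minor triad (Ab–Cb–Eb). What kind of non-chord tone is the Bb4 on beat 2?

The harmony at that moment is Ab minor triad (Ab, Cb, Eb); Bb4 is not a chord tone.
It is approached by step down from Cb5 and left by step down to Ab4.
Step in, step out in the same direction — a passing tone.

Passing tone.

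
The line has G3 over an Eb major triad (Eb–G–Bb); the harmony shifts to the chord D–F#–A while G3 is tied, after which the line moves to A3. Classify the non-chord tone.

G3 is a retardation.

The harmony at that moment is D major triad (D, F#, A); G3 is not a chord tone.
It is held over (the same pitch as the preceding G3) and left by step up to A3.
Held over from the previous chord and resolving up by step — a retardation.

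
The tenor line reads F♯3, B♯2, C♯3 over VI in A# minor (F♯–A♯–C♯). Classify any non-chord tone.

The harmony at that moment is F♯ major triad (F♯, A♯, C♯); B♯2 is not a chord tone.
It is approached by leap down from F♯3 and left by step up to C♯3.
Leap in, step out — an appoggiatura.

B♯2 is an appoggiatura.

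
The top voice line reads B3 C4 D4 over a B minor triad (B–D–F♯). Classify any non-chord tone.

C4 is a passing tone.

The harmony at that moment is B minor triad (B, D, F♯); C4 is not a chord tone.
It is approached by step up from B3 and left by step up to D4.
Step in, step out in the same direction — a passing tone.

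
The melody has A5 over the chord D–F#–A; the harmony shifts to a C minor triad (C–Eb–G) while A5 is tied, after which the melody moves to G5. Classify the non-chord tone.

A5 is a suspension.

The harmony at that moment is C minor triad (C, Eb, G); A5 is not a chord tone.
It is held over (the same pitch as the preceding A5) and left by step down to G5.
Held over from the previous chord and resolving down by step — a suspension.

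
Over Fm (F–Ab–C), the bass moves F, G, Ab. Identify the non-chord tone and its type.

The harmony at that moment is F minor triad (F, Ab, C); G is not a chord tone.
It is approached by step up from F and left by step up to Ab.
Step in, step out in the same direction — a passing tone.

G is a passing tone.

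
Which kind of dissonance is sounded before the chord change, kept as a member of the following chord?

Anticipation.

Approach: ahead of the chord change (typically by step), so it is dissonant against the current harmony. Departure: none — the same pitch is restated or held and is a chord tone of the new harmony.
Dissonant first, consonant once the harmony catches up: the note simply arrives early — an anticipation. (The reverse timing, consonant first and dissonant after the change, would be a suspension or retardation.)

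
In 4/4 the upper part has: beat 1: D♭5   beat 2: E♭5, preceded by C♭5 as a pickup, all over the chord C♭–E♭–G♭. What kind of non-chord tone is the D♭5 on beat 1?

The harmony at that moment is C♭ major triad (C♭, E♭, G♭); D♭5 is not a chord tone.
It is approached by step up from C♭5 and left by step up to E♭5.
Step in, step out in the same direction — a passing tone.

Passing tone.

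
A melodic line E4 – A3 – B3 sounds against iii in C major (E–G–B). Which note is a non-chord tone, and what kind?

A3 is an appoggiatura.

The harmony at that moment is E minor triad (E, G, B); A3 is not a chord tone.
It is approached by leap down from E4 and left by step up to B3.
Leap in, step out — an appoggiatura.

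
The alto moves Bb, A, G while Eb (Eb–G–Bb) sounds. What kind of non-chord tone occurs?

The harmony at that moment is Eb major triad (Eb, G, Bb); A is not a chord tone.
It is approached by step down from Bb and left by step down to G.
Step in, step out in the same direction — a passing tone.

A is a passing tone.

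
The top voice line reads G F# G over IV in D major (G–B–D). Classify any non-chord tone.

F# is a neighbor tone.

The harmony at that moment is G major triad (G, B, D); F# is not a chord tone.
It is approached by step down from G and left by step up to G.
Step away and step back to the same note — a neighbor tone (lower neighbor).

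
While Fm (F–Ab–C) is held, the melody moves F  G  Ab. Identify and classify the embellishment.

The harmony at that moment is F minor triad (F, Ab, C); G is not a chord tone.
It is approached by step up from F and left by step up to Ab.
Step in, step out in the same direction — a passing tone.

G is a passing tone.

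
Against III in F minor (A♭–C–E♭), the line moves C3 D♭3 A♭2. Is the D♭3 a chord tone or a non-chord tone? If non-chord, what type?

The harmony at that moment is A♭ major triad (A♭, C, E♭); D♭3 is not a chord tone.
It is approached by step up from C3 and left by leap down to A♭2.
Step in, leap out — an escape tone.

Non-chord tone — an escape tone.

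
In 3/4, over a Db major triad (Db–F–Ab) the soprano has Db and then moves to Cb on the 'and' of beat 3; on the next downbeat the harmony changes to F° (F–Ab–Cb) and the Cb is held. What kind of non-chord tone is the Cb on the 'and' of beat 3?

Anticipation.

The harmony at that moment is Db major triad (Db, F, Ab); Cb is not a chord tone.
It is approached by step down from Db and then sustained as the same pitch into the next harmony.
Arriving early and becoming a chord tone when the harmony changes — an anticipation.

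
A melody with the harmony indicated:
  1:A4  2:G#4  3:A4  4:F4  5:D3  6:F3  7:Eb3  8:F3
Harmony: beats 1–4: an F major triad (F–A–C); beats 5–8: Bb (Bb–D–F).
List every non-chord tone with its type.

G#4 (beat 2) — neighbor tone; Eb3 (beat 7) — neighbor tone.

The harmony at that moment is F major triad (F, A, C); G#4 is not a chord tone.
It is approached by step down from A4 and left by step up to A4.
Step away and step back to the same note — a neighbor tone (lower neighbor).
The harmony at that moment is Bb major triad (Bb, D, F); Eb3 is not a chord tone.
It is approached by step down from F3 and left by step up to F3.
Step away and step back to the same note — a neighbor tone (lower neighbor).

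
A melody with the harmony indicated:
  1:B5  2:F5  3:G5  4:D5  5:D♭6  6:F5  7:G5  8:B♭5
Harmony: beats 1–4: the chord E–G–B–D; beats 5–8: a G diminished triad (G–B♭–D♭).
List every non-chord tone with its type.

F5 (beat 2) — appoggiatura; F5 (beat 6) — appoggiatura.

The harmony at that moment is E minor seventh chord (E, G, B, D); F5 is not a chord tone.
It is approached by leap down from B5 and left by step up to G5.
Leap in, step out — an appoggiatura.
The harmony at that moment is G diminished triad (G, B♭, D♭); F5 is not a chord tone.
It is approached by leap down from D♭6 and left by step up to G5.
Leap in, step out — an appoggiatura.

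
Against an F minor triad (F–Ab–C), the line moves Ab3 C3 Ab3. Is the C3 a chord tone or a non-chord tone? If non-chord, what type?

F minor triad contains F, Ab, C; C is the fifth, so it is a chord tone.

Chord tone (the fifth of F minor triad).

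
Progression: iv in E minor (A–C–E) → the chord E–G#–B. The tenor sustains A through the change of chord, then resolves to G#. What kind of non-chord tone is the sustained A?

A is a suspension.

The harmony at that moment is E major triad (E, G#, B); A is not a chord tone.
It is held over (the same pitch as the preceding A) and left by step down to G#.
Held over from the previous chord and resolving down by step — a suspension.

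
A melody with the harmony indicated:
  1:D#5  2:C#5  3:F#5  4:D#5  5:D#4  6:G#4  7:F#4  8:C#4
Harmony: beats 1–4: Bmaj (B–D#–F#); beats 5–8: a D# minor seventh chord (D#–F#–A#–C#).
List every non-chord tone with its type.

C#5 (beat 2) — escape tone; G#4 (beat 6) — appoggiatura.

The harmony at that moment is B major triad (B, D#, F#); C#5 is not a chord tone.
It is approached by step down from D#5 and left by leap up to F#5.
Step in, leap out — an escape tone.
The harmony at that moment is D# minor seventh chord (D#, F#, A#, C#); G#4 is not a chord tone.
It is approached by leap up from D#4 and left by step down to F#4.
Leap in, step out — an appoggiatura.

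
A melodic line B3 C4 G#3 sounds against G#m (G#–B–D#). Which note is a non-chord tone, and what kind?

C4 is an escape tone.

The harmony at that moment is G# minor triad (G#, B, D#); C4 is not a chord tone.
It is approached by step up from B3 and left by leap down to G#3.
Step in, leap out — an escape tone.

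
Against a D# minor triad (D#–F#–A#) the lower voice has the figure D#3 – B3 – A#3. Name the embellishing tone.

B3 is an appoggiatura.

The harmony at that moment is D# minor triad (D#, F#, A#); B3 is not a chord tone.
It is approached by leap up from D#3 and left by step down to A#3.
Leap in, step out — an appoggiatura.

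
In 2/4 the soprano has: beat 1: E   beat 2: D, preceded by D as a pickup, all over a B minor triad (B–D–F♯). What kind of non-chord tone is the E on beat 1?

Upper neighbor tone.

The harmony at that moment is B minor triad (B, D, F♯); E is not a chord tone.
It is approached by step up from D and left by step down to D.
Step away and step back to the same note — a neighbor tone (upper neighbor).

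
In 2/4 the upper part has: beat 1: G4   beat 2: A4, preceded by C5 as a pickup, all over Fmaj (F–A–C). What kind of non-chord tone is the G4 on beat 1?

Appoggiatura.

The harmony at that moment is F major triad (F, A, C); G4 is not a chord tone.
It is approached by leap down from C5 and left by step up to A4.
Leap in, step out, metrically accented — an appoggiatura.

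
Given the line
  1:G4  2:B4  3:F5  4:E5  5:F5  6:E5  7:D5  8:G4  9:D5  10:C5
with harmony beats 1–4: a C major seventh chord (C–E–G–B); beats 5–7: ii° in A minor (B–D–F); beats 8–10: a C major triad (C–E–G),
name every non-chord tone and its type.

F5 (beat 3) — appoggiatura; E5 (beat 6) — passing tone; D5 (beat 9) — appoggiatura.

The harmony at that moment is C major seventh chord (C, E, G, B); F5 is not a chord tone.
It is approached by leap up from B4 and left by step down to E5.
Leap in, step out — an appoggiatura.
The harmony at that moment is B diminished triad (B, D, F); E5 is not a chord tone.
It is approached by step down from F5 and left by step down to D5.
Step in, step out in the same direction — a passing tone.
The harmony at that moment is C major triad (C, E, G); D5 is not a chord tone.
It is approached by leap up from G4 and left by step down to C5.
Leap in, step out — an appoggiatura.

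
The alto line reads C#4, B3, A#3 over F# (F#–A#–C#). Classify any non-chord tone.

The harmony at that moment is F# major triad (F#, A#, C#); B3 is not a chord tone.
It is approached by step down from C#4 and left by step down to A#3.
Step in, step out in the same direction — a passing tone.

B3 is a passing tone.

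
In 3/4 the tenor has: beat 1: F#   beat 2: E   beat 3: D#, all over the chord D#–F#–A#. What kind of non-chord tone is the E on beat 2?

Passing tone.

The harmony at that moment is D# minor triad (D#, F#, A#); E is not a chord tone.
It is approached by step down from F# and left by step down to D#.
Step in, step out in the same direction — a passing tone.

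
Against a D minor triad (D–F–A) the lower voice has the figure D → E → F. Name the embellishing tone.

The harmony at that moment is D minor triad (D, F, A); E is not a chord tone.
It is approached by step up from D and left by step up to F.
Step in, step out in the same direction — a passing tone.

E is a passing tone.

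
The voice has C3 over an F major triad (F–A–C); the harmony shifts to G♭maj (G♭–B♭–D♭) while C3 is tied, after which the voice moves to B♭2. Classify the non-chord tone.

The harmony at that moment is G♭ major triad (G♭, B♭, D♭); C3 is not a chord tone.
It is held over (the same pitch as the preceding C3) and left by step down to B♭2.
Held over from the previous chord and resolving down by step — a suspension.

C3 is a suspension.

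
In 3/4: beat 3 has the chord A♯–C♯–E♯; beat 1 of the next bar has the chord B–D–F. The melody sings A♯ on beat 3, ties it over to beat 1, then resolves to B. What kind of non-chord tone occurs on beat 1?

The harmony at that moment is B diminished triad (B, D, F); A♯ is not a chord tone.
It is held over (the same pitch as the preceding A♯) and left by step up to B.
Held over from the previous chord and resolving up by step — a retardation.

Retardation.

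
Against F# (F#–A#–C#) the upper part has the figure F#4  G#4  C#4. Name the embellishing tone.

G#4 is an escape tone.

The harmony at that moment is F# major triad (F#, A#, C#); G#4 is not a chord tone.
It is approached by step up from F#4 and left by leap down to C#4.
Step in, leap out — an escape tone.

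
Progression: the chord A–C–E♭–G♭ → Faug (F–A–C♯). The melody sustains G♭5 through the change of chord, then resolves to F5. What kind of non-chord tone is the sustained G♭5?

The harmony at that moment is F augmented triad (F, A, C♯); G♭5 is not a chord tone.
It is held over (the same pitch as the preceding G♭5) and left by step down to F5.
Held over from the previous chord and resolving down by step — a suspension.

G♭5 is a suspension.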